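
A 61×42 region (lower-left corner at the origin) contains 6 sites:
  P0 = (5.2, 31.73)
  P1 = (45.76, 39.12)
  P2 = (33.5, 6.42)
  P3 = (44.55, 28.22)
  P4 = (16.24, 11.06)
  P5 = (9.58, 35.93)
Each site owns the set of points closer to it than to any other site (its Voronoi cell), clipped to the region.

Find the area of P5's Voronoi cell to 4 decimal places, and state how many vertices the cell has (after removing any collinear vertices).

Area of P5's cell: 321.8350 (6 vertices)

1. box [0,61]×[0,42]: [(0, 0) (61, 0) (61, 42) (0, 42)]
2. ⊥bis P5·P0 via (7.39,33.83): [(0, 41.5367) (39.8297, 0) (61, 0) (61, 42) (0, 42)]  |A|=1734.802
3. ⊥bis P5·P1 via (27.67,37.525): [(0, 41.5367) (30.0823, 10.1651) (27.2754, 42) (0, 42)]  |A|=441.1231
4. ⊥bis P5·P2 via (21.54,21.175): [(0, 41.5367) (20.4062, 20.256) (28.6065, 26.903) (27.2754, 42) (0, 42)]  |A|=367.5905
5. ⊥bis P5·P3 via (27.065,32.075): [(0, 41.5367) (20.4062, 20.256) (25.3411, 24.2561) (27.8404, 35.5921) (27.2754, 42) (0, 42)]  |A|=352.3897
6. ⊥bis P5·P4 via (12.91,23.495): [(0, 41.5367) (16.4033, 24.4305) (25.9428, 26.9851) (27.8404, 35.5921) (27.2754, 42) (0, 42)]  |A|=321.835
7. canonical 6-gon: [(0, 41.5367) (16.4033, 24.4305) (25.9428, 26.9851) (27.8404, 35.5921) (27.2754, 42) (0, 42)]
8. shoelace: 321.835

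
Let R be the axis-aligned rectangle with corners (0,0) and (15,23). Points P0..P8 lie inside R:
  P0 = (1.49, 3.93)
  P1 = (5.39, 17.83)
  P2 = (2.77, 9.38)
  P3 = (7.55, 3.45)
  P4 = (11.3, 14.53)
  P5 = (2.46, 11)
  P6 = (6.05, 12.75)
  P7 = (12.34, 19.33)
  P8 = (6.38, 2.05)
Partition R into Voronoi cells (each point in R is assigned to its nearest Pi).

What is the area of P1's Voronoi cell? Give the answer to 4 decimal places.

1. box [0,15]×[0,23]: [(0, 0) (15, 0) (15, 23) (0, 23)]
2. ⊥bis P1·P0 via (3.44,10.88): [(0, 11.8452) (15, 7.6365) (15, 23) (0, 23)]  |A|=198.8871
3. ⊥bis P1·P2 via (4.08,13.605): [(0, 14.87) (15, 10.2192) (15, 23) (0, 23)]  |A|=156.831
4. ⊥bis P1·P3 via (6.47,10.64): [(0, 14.87) (11.3019, 11.3658) (15, 11.9213) (15, 23) (0, 23)]  |A|=153.6837
5. ⊥bis P1·P4 via (8.345,16.18): [(0, 14.87) (6.4899, 12.8578) (12.1531, 23) (0, 23)]  |A|=88.0114
6. ⊥bis P1·P5 via (3.925,14.415): [(0, 16.0988) (6.6958, 13.2264) (12.1531, 23) (0, 23)]  |A|=82.4945
7. ⊥bis P1·P6 via (5.72,15.29): [(0, 16.0988) (2.7767, 14.9076) (8.0145, 15.5881) (12.1531, 23) (0, 23)]  |A|=76.7581
8. ⊥bis P1·P7 via (8.865,18.58): [(0, 16.0988) (2.7767, 14.9076) (8.0145, 15.5881) (9.0936, 17.5207) (7.911, 23) (0, 23)]  |A|=65.1363
9. ⊥bis P1·P8 via (5.885,9.94): [(0, 16.0988) (2.7767, 14.9076) (8.0145, 15.5881) (9.0936, 17.5207) (7.911, 23) (0, 23)]  |A|=65.1363
10. canonical 6-gon: [(0, 16.0988) (2.7767, 14.9076) (8.0145, 15.5881) (9.0936, 17.5207) (7.911, 23) (0, 23)]
11. shoelace: 65.1363

Area of P1's cell: 65.1363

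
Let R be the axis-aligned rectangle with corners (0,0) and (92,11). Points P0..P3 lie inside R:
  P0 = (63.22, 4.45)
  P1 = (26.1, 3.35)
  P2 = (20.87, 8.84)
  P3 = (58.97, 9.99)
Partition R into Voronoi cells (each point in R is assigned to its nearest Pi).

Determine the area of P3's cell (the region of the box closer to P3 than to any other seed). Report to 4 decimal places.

1. box [0,92]×[0,11]: [(0, 0) (92, 0) (92, 11) (0, 11)]
2. ⊥bis P3·P0 via (61.095,7.22): [(0, 0) (51.6835, 0) (66.0223, 11) (0, 11)]  |A|=647.3822
3. ⊥bis P3·P1 via (42.535,6.67): [(43.8824, 0) (51.6835, 0) (66.0223, 11) (41.6603, 11)]  |A|=176.8974
4. ⊥bis P3·P2 via (39.92,9.415): [(43.8824, 0) (51.6835, 0) (66.0223, 11) (41.6603, 11)]  |A|=176.8974
5. canonical 4-gon: [(43.8824, 0) (51.6835, 0) (66.0223, 11) (41.6603, 11)]
6. shoelace: 176.8974

Area of P3's cell: 176.8974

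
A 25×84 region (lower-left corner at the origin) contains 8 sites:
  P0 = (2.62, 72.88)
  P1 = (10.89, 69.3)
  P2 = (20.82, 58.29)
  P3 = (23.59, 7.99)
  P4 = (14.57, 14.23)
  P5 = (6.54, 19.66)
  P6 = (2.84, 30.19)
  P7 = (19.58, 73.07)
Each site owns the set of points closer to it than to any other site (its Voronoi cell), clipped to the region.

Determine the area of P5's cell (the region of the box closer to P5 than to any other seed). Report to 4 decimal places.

1. box [0,25]×[0,84]: [(0, 0) (25, 0) (25, 84) (0, 84)]
2. ⊥bis P5·P0 via (4.58,46.27): [(0, 45.9327) (0, 0) (25, 0) (25, 47.7741)]  |A|=1171.334
3. ⊥bis P5·P1 via (8.715,44.48): [(0, 45.2437) (0, 0) (25, 0) (25, 43.0529)]  |A|=1103.7079
4. ⊥bis P5·P2 via (13.68,38.975): [(0, 44.032) (0, 0) (25, 0) (25, 34.7904)]  |A|=985.28
5. ⊥bis P5·P3 via (15.065,13.825): [(0, 44.032) (0, 0) (5.6024, 0) (25, 28.3401) (25, 34.7904)]  |A|=710.4142
6. ⊥bis P5·P4 via (10.555,16.945): [(23.0978, 35.4936) (0, 44.032) (0, 1.336)]  |A|=493.0915
7. ⊥bis P5·P6 via (4.69,24.925): [(19.4608, 30.1151) (0, 23.277) (0, 1.336)]  |A|=213.495
8. ⊥bis P5·P7 via (13.06,46.365): [(19.4608, 30.1151) (0, 23.277) (0, 1.336)]  |A|=213.495
9. canonical 3-gon: [(19.4608, 30.1151) (0, 23.277) (0, 1.336)]
10. shoelace: 213.495

Area of P5's cell: 213.4950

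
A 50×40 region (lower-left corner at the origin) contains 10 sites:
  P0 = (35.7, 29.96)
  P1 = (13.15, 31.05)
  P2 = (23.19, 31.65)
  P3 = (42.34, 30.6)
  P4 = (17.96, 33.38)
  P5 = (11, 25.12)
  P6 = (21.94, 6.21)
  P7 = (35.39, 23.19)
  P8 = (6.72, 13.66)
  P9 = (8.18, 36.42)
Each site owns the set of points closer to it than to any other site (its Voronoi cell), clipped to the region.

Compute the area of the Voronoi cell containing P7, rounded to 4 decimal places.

Area of P7's cell: 407.9136

1. box [0,50]×[0,40]: [(0, 0) (50, 0) (50, 40) (0, 40)]
2. ⊥bis P7·P0 via (35.545,26.575): [(0, 28.2026) (0, 0) (50, 0) (50, 25.9131)]  |A|=1352.8929
3. ⊥bis P7·P1 via (24.27,27.12): [(24.26, 27.0917) (14.6853, 0) (50, 0) (50, 25.9131)]  |A|=811.8695
4. ⊥bis P7·P2 via (29.29,27.42): [(28.9146, 26.8786) (19.2685, 12.9682) (14.6853, 0) (50, 0) (50, 25.9131)]  |A|=778.4681
5. ⊥bis P7·P3 via (38.865,26.895): [(39.3941, 26.3987) (28.9146, 26.8786) (19.2685, 12.9682) (14.6853, 0) (50, 0) (50, 16.4512)]  |A|=728.2924
6. ⊥bis P7·P4 via (26.675,28.285): [(39.3941, 26.3987) (28.9146, 26.8786) (19.2685, 12.9682) (14.6853, 0) (50, 0) (50, 16.4512)]  |A|=728.2924
7. ⊥bis P7·P5 via (23.195,24.155): [(39.3941, 26.3987) (28.9146, 26.8786) (22.7015, 17.9189) (21.2836, 0) (50, 0) (50, 16.4512)]  |A|=658.2604
8. ⊥bis P7·P6 via (28.665,14.7): [(39.3941, 26.3987) (28.9146, 26.8786) (23.3751, 18.8902) (47.2231, 0) (50, 0) (50, 16.4512)]  |A|=407.9136
9. ⊥bis P7·P8 via (21.055,18.425): [(39.3941, 26.3987) (28.9146, 26.8786) (23.3751, 18.8902) (47.2231, 0) (50, 0) (50, 16.4512)]  |A|=407.9136
10. ⊥bis P7·P9 via (21.785,29.805): [(39.3941, 26.3987) (28.9146, 26.8786) (23.3751, 18.8902) (47.2231, 0) (50, 0) (50, 16.4512)]  |A|=407.9136
11. canonical 6-gon: [(39.3941, 26.3987) (28.9146, 26.8786) (23.3751, 18.8902) (47.2231, 0) (50, 0) (50, 16.4512)]
12. shoelace: 407.9136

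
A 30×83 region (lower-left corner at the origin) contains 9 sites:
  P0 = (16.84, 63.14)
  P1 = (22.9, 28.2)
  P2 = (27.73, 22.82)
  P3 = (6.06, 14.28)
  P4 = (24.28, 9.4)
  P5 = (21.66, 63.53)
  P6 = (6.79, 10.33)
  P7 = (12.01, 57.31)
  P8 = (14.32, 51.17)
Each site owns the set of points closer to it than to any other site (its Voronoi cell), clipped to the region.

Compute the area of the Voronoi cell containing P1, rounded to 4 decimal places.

1. box [0,30]×[0,83]: [(0, 0) (30, 0) (30, 83) (0, 83)]
2. ⊥bis P1·P0 via (19.87,45.67): [(0, 42.2237) (0, 0) (30, 0) (30, 47.4269)]  |A|=1344.7604
3. ⊥bis P1·P2 via (25.315,25.51): [(0, 42.2237) (0, 2.783) (30, 29.7161) (30, 47.4269)]  |A|=857.2752
4. ⊥bis P1·P3 via (14.48,21.24): [(0, 42.2237) (0, 38.7575) (17.0694, 18.1074) (30, 29.7161) (30, 47.4269)]  |A|=550.243
5. ⊥bis P1·P4 via (23.59,18.8): [(0, 42.2237) (0, 38.7575) (16.9027, 18.3091) (17.329, 18.3404) (30, 29.7161) (30, 47.4269)]  |A|=550.1973
6. ⊥bis P1·P5 via (22.28,45.865): [(20.6681, 45.8084) (0, 42.2237) (0, 38.7575) (16.9027, 18.3091) (17.329, 18.3404) (30, 29.7161) (30, 46.136)]  |A|=544.1736
7. ⊥bis P1·P6 via (14.845,19.265): [(20.6681, 45.8084) (0, 42.2237) (0, 38.7575) (16.9027, 18.3091) (17.329, 18.3404) (30, 29.7161) (30, 46.136)]  |A|=544.1736
8. ⊥bis P1·P7 via (17.455,42.755): [(26.1295, 46.0001) (1.5988, 36.8232) (16.9027, 18.3091) (17.329, 18.3404) (30, 29.7161) (30, 46.136)]  |A|=460.0198
9. ⊥bis P1·P8 via (18.61,39.685): [(3.8046, 34.1547) (16.9027, 18.3091) (17.329, 18.3404) (30, 29.7161) (30, 43.9395)]  |A|=366.9929
10. canonical 5-gon: [(3.8046, 34.1547) (16.9027, 18.3091) (17.329, 18.3404) (30, 29.7161) (30, 43.9395)]
11. shoelace: 366.9929

Area of P1's cell: 366.9929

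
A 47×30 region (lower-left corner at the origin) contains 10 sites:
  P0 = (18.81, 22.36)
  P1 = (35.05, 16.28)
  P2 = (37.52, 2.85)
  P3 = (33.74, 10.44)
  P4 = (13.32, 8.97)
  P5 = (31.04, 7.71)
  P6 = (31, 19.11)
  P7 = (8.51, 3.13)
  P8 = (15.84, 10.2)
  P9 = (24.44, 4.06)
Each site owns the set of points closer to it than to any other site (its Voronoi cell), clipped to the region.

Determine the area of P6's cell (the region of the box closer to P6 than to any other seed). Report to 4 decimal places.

1. box [0,47]×[0,30]: [(0, 0) (47, 0) (47, 30) (0, 30)]
2. ⊥bis P6·P0 via (24.905,20.735): [(19.3768, 0) (47, 0) (47, 30) (27.3752, 30)]  |A|=708.7206
3. ⊥bis P6·P1 via (33.025,17.695): [(19.3768, 0) (20.6603, 0) (41.6233, 30) (27.3752, 30)]  |A|=232.9754
4. ⊥bis P6·P2 via (34.26,10.98): [(20.873, 5.612) (26.0255, 7.6781) (41.6233, 30) (27.3752, 30)]  |A|=215.1354
5. ⊥bis P6·P3 via (32.37,14.775): [(22.4829, 11.6504) (30.592, 14.2131) (41.6233, 30) (27.3752, 30)]  |A|=180.5973
6. ⊥bis P6·P4 via (22.16,14.04): [(22.8154, 12.8973) (23.3698, 11.9306) (30.592, 14.2131) (41.6233, 30) (27.3752, 30)]  |A|=180.091
7. ⊥bis P6·P5 via (31.02,13.41): [(22.9445, 13.3817) (28.0175, 13.3995) (30.592, 14.2131) (41.6233, 30) (27.3752, 30)]  |A|=176.21
8. ⊥bis P6·P7 via (19.755,11.12): [(22.9445, 13.3817) (28.0175, 13.3995) (30.592, 14.2131) (41.6233, 30) (27.3752, 30)]  |A|=176.21
9. ⊥bis P6·P8 via (23.42,14.655): [(23.3264, 14.8142) (24.1659, 13.386) (28.0175, 13.3995) (30.592, 14.2131) (41.6233, 30) (27.3752, 30)]  |A|=175.336
10. ⊥bis P6·P9 via (27.72,11.585): [(23.3264, 14.8142) (24.1659, 13.386) (28.0175, 13.3995) (30.592, 14.2131) (41.6233, 30) (27.3752, 30)]  |A|=175.336
11. canonical 6-gon: [(23.3264, 14.8142) (24.1659, 13.386) (28.0175, 13.3995) (30.592, 14.2131) (41.6233, 30) (27.3752, 30)]
12. shoelace: 175.336

Area of P6's cell: 175.3360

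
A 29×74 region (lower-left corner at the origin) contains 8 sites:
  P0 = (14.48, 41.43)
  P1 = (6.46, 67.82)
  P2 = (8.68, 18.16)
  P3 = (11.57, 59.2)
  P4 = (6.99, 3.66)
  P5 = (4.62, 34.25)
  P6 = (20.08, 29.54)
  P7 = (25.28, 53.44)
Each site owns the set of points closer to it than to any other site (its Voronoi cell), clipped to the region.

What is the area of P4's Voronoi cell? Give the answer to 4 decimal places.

1. box [0,29]×[0,74]: [(0, 0) (29, 0) (29, 74) (0, 74)]
2. ⊥bis P4·P0 via (10.735,22.545): [(0, 24.6738) (0, 0) (29, 0) (29, 18.9229)]  |A|=632.153
3. ⊥bis P4·P1 via (6.725,35.74): [(0, 24.6738) (0, 0) (29, 0) (29, 18.9229)]  |A|=632.153
4. ⊥bis P4·P2 via (7.835,10.91): [(0, 11.8232) (0, 0) (29, 0) (29, 8.4432)]  |A|=293.8623
5. ⊥bis P4·P3 via (9.28,31.43): [(0, 11.8232) (0, 0) (29, 0) (29, 8.4432)]  |A|=293.8623
6. ⊥bis P4·P5 via (5.805,18.955): [(0, 11.8232) (0, 0) (29, 0) (29, 8.4432)]  |A|=293.8623
7. ⊥bis P4·P6 via (13.535,16.6): [(0, 11.8232) (0, 0) (29, 0) (29, 8.4432)]  |A|=293.8623
8. ⊥bis P4·P7 via (16.135,28.55): [(0, 11.8232) (0, 0) (29, 0) (29, 8.4432)]  |A|=293.8623
9. canonical 4-gon: [(0, 11.8232) (0, 0) (29, 0) (29, 8.4432)]
10. shoelace: 293.8623

Area of P4's cell: 293.8623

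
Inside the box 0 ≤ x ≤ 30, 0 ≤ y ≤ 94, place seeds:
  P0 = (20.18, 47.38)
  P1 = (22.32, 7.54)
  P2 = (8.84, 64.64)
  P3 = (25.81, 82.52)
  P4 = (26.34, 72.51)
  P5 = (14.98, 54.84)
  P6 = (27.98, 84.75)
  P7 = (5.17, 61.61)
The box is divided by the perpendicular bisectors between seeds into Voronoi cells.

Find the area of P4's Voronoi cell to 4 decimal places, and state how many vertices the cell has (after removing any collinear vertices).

1. box [0,30]×[0,94]: [(0, 0) (30, 0) (30, 94) (0, 94)]
2. ⊥bis P4·P0 via (23.26,59.945): [(0, 65.6466) (30, 58.2929) (30, 94) (0, 94)]  |A|=960.9079
3. ⊥bis P4·P1 via (24.33,40.025): [(0, 65.6466) (30, 58.2929) (30, 94) (0, 94)]  |A|=960.9079
4. ⊥bis P4·P2 via (17.59,68.575): [(21.2494, 60.4379) (30, 58.2929) (30, 94) (6.156, 94)]  |A|=556.3573
5. ⊥bis P4·P3 via (26.075,77.515): [(13.8604, 76.8683) (21.2494, 60.4379) (30, 58.2929) (30, 77.7228)]  |A|=220.7593
6. ⊥bis P4·P5 via (20.66,63.675): [(13.8604, 76.8683) (19.4412, 64.4585) (28.435, 58.6765) (30, 58.2929) (30, 77.7228)]  |A|=207.9062
7. ⊥bis P4·P6 via (27.16,78.63): [(13.8604, 76.8683) (19.4412, 64.4585) (28.435, 58.6765) (30, 58.2929) (30, 77.7228)]  |A|=207.9062
8. ⊥bis P4·P7 via (15.755,67.06): [(13.8604, 76.8683) (19.4412, 64.4585) (28.435, 58.6765) (30, 58.2929) (30, 77.7228)]  |A|=207.9062
9. canonical 5-gon: [(13.8604, 76.8683) (19.4412, 64.4585) (28.435, 58.6765) (30, 58.2929) (30, 77.7228)]
10. shoelace: 207.9062

Area of P4's cell: 207.9062 (5 vertices)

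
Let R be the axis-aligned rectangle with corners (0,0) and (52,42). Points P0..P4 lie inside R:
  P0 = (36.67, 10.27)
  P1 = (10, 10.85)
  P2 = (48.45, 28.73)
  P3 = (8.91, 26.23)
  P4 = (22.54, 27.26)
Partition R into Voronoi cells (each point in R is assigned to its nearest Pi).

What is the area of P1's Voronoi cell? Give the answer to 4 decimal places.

1. box [0,52]×[0,42]: [(0, 0) (52, 0) (52, 42) (0, 42)]
2. ⊥bis P1·P0 via (23.335,10.56): [(0, 0) (23.1053, 0) (24.0187, 42) (0, 42)]  |A|=989.6057
3. ⊥bis P1·P2 via (29.225,19.79): [(0, 0) (23.1053, 0) (23.7899, 31.4779) (18.8969, 42) (0, 42)]  |A|=962.6596
4. ⊥bis P1·P3 via (9.455,18.54): [(0, 17.8699) (0, 0) (23.1053, 0) (23.5302, 19.5375)]  |A|=435.9524
5. ⊥bis P1·P4 via (16.27,19.055): [(16.3083, 19.0257) (0, 17.8699) (0, 0) (23.1053, 0) (23.4012, 13.6055)]  |A|=414.5652
6. canonical 5-gon: [(16.3083, 19.0257) (0, 17.8699) (0, 0) (23.1053, 0) (23.4012, 13.6055)]
7. shoelace: 414.5652

Area of P1's cell: 414.5652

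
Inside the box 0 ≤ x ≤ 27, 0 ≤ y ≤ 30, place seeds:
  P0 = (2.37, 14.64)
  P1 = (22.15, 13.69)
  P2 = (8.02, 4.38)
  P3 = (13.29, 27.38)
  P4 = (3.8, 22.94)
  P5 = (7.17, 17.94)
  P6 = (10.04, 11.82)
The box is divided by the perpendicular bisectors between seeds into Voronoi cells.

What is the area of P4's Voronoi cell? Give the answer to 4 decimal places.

Area of P4's cell: 80.5217

1. box [0,27]×[0,30]: [(0, 0) (27, 0) (27, 30) (0, 30)]
2. ⊥bis P4·P0 via (3.085,18.79): [(0, 19.3215) (27, 14.6697) (27, 30) (0, 30)]  |A|=351.1186
3. ⊥bis P4·P1 via (12.975,18.315): [(0, 19.3215) (12.405, 17.1843) (18.8653, 30) (0, 30)]  |A|=187.1195
4. ⊥bis P4·P2 via (5.91,13.66): [(0, 19.3215) (12.405, 17.1843) (18.8653, 30) (0, 30)]  |A|=187.1195
5. ⊥bis P4·P3 via (8.545,25.16): [(0, 19.3215) (12.2653, 17.2083) (6.2806, 30) (0, 30)]  |A|=105.6566
6. ⊥bis P4·P5 via (5.485,20.44): [(0, 19.3215) (3.0467, 18.7966) (9.4903, 23.1396) (6.2806, 30) (0, 30)]  |A|=80.5217
7. ⊥bis P4·P6 via (6.92,17.38): [(0, 19.3215) (3.0467, 18.7966) (9.4903, 23.1396) (6.2806, 30) (0, 30)]  |A|=80.5217
8. canonical 5-gon: [(0, 19.3215) (3.0467, 18.7966) (9.4903, 23.1396) (6.2806, 30) (0, 30)]
9. shoelace: 80.5217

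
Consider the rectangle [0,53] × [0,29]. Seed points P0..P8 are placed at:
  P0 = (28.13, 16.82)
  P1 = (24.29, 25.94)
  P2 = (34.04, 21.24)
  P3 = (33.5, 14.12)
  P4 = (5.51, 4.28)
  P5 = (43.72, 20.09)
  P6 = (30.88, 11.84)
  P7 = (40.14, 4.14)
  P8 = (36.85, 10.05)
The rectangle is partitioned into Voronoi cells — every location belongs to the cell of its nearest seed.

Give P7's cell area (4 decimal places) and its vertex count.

Area of P7's cell: 182.0147 (5 vertices)

1. box [0,53]×[0,29]: [(0, 0) (53, 0) (53, 29) (0, 29)]
2. ⊥bis P7·P0 via (34.135,10.48): [(23.0704, 0) (53, 0) (53, 28.3482)]  |A|=424.2256
3. ⊥bis P7·P1 via (32.215,15.04): [(23.0704, 0) (53, 0) (53, 28.3482)]  |A|=424.2256
4. ⊥bis P7·P2 via (37.09,12.69): [(36.0927, 12.3342) (23.0704, 0) (53, 0) (53, 18.3655)]  |A|=339.8353
5. ⊥bis P7·P3 via (36.82,9.13): [(48.0437, 16.5974) (23.0975, 0) (53, 0) (53, 18.3655)]  |A|=293.6654
6. ⊥bis P7·P4 via (22.825,4.21): [(48.0437, 16.5974) (23.0975, 0) (53, 0) (53, 18.3655)]  |A|=293.6654
7. ⊥bis P7·P5 via (41.93,12.115): [(41.4638, 12.2196) (23.0975, 0) (53, 0) (53, 9.6303)]  |A|=238.2478
8. ⊥bis P7·P6 via (35.51,7.99): [(41.4638, 12.2196) (36.0096, 8.5908) (28.866, 0) (53, 0) (53, 9.6303)]  |A|=213.4695
9. ⊥bis P7·P8 via (38.495,7.095): [(45.9086, 11.222) (31.5517, 3.2298) (28.866, 0) (53, 0) (53, 9.6303)]  |A|=182.0147
10. canonical 5-gon: [(45.9086, 11.222) (31.5517, 3.2298) (28.866, 0) (53, 0) (53, 9.6303)]
11. shoelace: 182.0147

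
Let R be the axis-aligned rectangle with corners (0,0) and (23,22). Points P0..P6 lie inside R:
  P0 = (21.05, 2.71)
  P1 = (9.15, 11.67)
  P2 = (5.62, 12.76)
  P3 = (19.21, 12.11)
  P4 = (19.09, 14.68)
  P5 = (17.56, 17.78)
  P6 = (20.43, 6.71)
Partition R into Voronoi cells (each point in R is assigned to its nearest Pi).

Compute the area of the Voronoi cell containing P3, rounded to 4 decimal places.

1. box [0,23]×[0,22]: [(0, 0) (23, 0) (23, 22) (0, 22)]
2. ⊥bis P3·P0 via (20.13,7.41): [(0, 3.4697) (23, 7.9718) (23, 22) (0, 22)]  |A|=374.4234
3. ⊥bis P3·P1 via (14.18,11.89): [(14.4248, 6.2932) (23, 7.9718) (23, 22) (13.7378, 22)]  |A|=132.8869
4. ⊥bis P3·P2 via (12.415,12.435): [(14.4248, 6.2932) (23, 7.9718) (23, 22) (13.7378, 22)]  |A|=132.8869
5. ⊥bis P3·P4 via (19.15,13.395): [(14.1244, 13.1603) (14.4248, 6.2932) (23, 7.9718) (23, 13.5748)]  |A|=54.5603
6. ⊥bis P3·P5 via (18.385,14.945): [(14.1244, 13.1603) (14.4248, 6.2932) (23, 7.9718) (23, 13.5748)]  |A|=54.5603
7. ⊥bis P3·P6 via (19.82,9.41): [(14.1244, 13.1603) (14.3426, 8.1725) (23, 10.1284) (23, 13.5748)]  |A|=37.0982
8. canonical 4-gon: [(14.1244, 13.1603) (14.3426, 8.1725) (23, 10.1284) (23, 13.5748)]
9. shoelace: 37.0982

Area of P3's cell: 37.0982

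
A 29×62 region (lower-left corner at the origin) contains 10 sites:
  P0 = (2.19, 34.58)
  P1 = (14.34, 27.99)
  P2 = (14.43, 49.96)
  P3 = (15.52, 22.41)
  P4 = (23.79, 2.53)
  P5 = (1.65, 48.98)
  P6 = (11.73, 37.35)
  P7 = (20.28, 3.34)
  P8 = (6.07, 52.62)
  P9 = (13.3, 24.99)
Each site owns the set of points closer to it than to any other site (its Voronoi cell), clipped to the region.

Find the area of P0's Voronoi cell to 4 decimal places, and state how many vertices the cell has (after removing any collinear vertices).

1. box [0,29]×[0,62]: [(0, 0) (29, 0) (29, 62) (0, 62)]
2. ⊥bis P0·P1 via (8.265,31.285): [(0, 16.0468) (24.9244, 62) (0, 62)]  |A|=572.6783
3. ⊥bis P0·P2 via (8.31,42.27): [(0, 48.8834) (0, 16.0468) (12.4403, 38.983)]  |A|=204.2483
4. ⊥bis P0·P3 via (8.855,28.495): [(0, 48.8834) (0, 18.796) (3.6735, 22.8196) (12.4403, 38.983)]  |A|=199.1988
5. ⊥bis P0·P4 via (12.99,18.555): [(0, 48.8834) (0, 18.796) (3.6735, 22.8196) (12.4403, 38.983)]  |A|=199.1988
6. ⊥bis P0·P5 via (1.92,41.78): [(8.6104, 42.0309) (0, 41.708) (0, 18.796) (3.6735, 22.8196) (12.4403, 38.983)]  |A|=168.307
7. ⊥bis P0·P6 via (6.96,35.965): [(5.2355, 41.9043) (0, 41.708) (0, 18.796) (3.6735, 22.8196) (8.3001, 31.3497)]  |A|=129.3757
8. ⊥bis P0·P7 via (11.235,18.96): [(5.2355, 41.9043) (0, 41.708) (0, 18.796) (3.6735, 22.8196) (8.3001, 31.3497)]  |A|=129.3757
9. ⊥bis P0·P8 via (4.13,43.6): [(5.2355, 41.9043) (0, 41.708) (0, 18.796) (3.6735, 22.8196) (8.3001, 31.3497)]  |A|=129.3757
10. ⊥bis P0·P9 via (7.745,29.785): [(5.2355, 41.9043) (0, 41.708) (0, 20.8124) (6.9551, 28.8698) (8.3001, 31.3497)]  |A|=117.8526
11. canonical 5-gon: [(5.2355, 41.9043) (0, 41.708) (0, 20.8124) (6.9551, 28.8698) (8.3001, 31.3497)]
12. shoelace: 117.8526

Area of P0's cell: 117.8526 (5 vertices)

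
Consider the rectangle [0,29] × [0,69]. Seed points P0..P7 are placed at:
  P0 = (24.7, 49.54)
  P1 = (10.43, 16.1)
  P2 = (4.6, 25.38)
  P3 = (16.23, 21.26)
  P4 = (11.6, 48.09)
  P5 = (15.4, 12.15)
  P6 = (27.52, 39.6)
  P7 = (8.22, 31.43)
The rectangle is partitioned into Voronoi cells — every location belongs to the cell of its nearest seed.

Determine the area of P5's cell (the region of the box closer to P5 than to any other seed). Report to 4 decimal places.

1. box [0,29]×[0,69]: [(0, 0) (29, 0) (29, 69) (0, 69)]
2. ⊥bis P5·P0 via (20.05,30.845): [(0, 35.832) (0, 0) (29, 0) (29, 28.6189)]  |A|=934.538
3. ⊥bis P5·P1 via (12.915,14.125): [(25.1879, 29.5671) (1.6889, 0) (29, 0) (29, 28.6189)]  |A|=458.3041
4. ⊥bis P5·P2 via (10,18.765): [(25.1879, 29.5671) (1.6889, 0) (29, 0) (29, 28.6189)]  |A|=458.3041
5. ⊥bis P5·P3 via (15.815,16.705): [(15.0229, 16.7772) (1.6889, 0) (29, 0) (29, 15.5037)]  |A|=337.4505
6. ⊥bis P5·P4 via (13.5,30.12): [(15.0229, 16.7772) (1.6889, 0) (29, 0) (29, 15.5037)]  |A|=337.4505
7. ⊥bis P5·P6 via (21.46,25.875): [(15.0229, 16.7772) (1.6889, 0) (29, 0) (29, 15.5037)]  |A|=337.4505
8. ⊥bis P5·P7 via (11.81,21.79): [(15.0229, 16.7772) (1.6889, 0) (29, 0) (29, 15.5037)]  |A|=337.4505
9. canonical 4-gon: [(15.0229, 16.7772) (1.6889, 0) (29, 0) (29, 15.5037)]
10. shoelace: 337.4505

Area of P5's cell: 337.4505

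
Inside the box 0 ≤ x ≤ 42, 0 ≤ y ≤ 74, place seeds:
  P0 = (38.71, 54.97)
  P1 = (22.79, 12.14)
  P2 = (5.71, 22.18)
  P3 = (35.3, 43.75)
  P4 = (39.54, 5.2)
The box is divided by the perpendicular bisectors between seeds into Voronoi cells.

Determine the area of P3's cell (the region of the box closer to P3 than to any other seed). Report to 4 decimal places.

1. box [0,42]×[0,74]: [(0, 0) (42, 0) (42, 74) (0, 74)]
2. ⊥bis P3·P0 via (37.005,49.36): [(0, 60.6066) (0, 0) (42, 0) (42, 47.8419)]  |A|=2277.4191
3. ⊥bis P3·P1 via (29.045,27.945): [(0, 60.6066) (0, 39.4399) (42, 22.8179) (42, 47.8419)]  |A|=970.0055
4. ⊥bis P3·P2 via (20.505,32.965): [(0.4564, 60.4679) (22.1854, 30.6597) (42, 22.8179) (42, 47.8419)]  |A|=729.9133
5. ⊥bis P3·P4 via (37.42,24.475): [(0.4564, 60.4679) (22.1854, 30.6597) (37.7275, 24.5088) (42, 24.9787) (42, 47.8419)]  |A|=725.2972
6. canonical 5-gon: [(0.4564, 60.4679) (22.1854, 30.6597) (37.7275, 24.5088) (42, 24.9787) (42, 47.8419)]
7. shoelace: 725.2972

Area of P3's cell: 725.2972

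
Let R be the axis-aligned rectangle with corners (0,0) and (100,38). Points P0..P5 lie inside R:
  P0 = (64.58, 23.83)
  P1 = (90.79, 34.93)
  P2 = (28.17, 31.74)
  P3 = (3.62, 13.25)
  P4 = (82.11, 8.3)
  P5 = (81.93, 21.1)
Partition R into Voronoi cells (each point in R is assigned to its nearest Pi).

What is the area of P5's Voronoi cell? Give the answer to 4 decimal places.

1. box [0,100]×[0,38]: [(0, 0) (100, 0) (100, 38) (0, 38)]
2. ⊥bis P5·P0 via (73.255,22.465): [(69.7202, 0) (100, 0) (100, 38) (75.6994, 38)]  |A|=1037.0281
3. ⊥bis P5·P1 via (86.36,28.015): [(75.2484, 35.1335) (69.7202, 0) (100, 0) (100, 19.2767)]  |A|=770.4836
4. ⊥bis P5·P2 via (55.05,26.42): [(75.2484, 35.1335) (69.7202, 0) (100, 0) (100, 19.2767)]  |A|=770.4836
5. ⊥bis P5·P3 via (42.775,17.175): [(75.2484, 35.1335) (69.7202, 0) (100, 0) (100, 19.2767)]  |A|=770.4836
6. ⊥bis P5·P4 via (82.02,14.7): [(75.2484, 35.1335) (72.011, 14.5592) (100, 14.9528) (100, 19.2767)]  |A|=340.8005
7. canonical 4-gon: [(75.2484, 35.1335) (72.011, 14.5592) (100, 14.9528) (100, 19.2767)]
8. shoelace: 340.8005

Area of P5's cell: 340.8005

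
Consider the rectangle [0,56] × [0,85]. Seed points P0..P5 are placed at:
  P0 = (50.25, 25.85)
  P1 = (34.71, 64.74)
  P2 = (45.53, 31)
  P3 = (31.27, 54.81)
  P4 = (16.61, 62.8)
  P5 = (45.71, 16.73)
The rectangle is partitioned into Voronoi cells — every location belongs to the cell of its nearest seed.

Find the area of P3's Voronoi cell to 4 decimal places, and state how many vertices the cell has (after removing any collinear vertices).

Area of P3's cell: 674.5141 (4 vertices)

1. box [0,56]×[0,85]: [(0, 0) (56, 0) (56, 85) (0, 85)]
2. ⊥bis P3·P0 via (40.76,40.33): [(0, 13.6164) (56, 50.3181) (56, 85) (0, 85)]  |A|=2969.8331
3. ⊥bis P3·P1 via (32.99,59.775): [(0, 71.2036) (0, 13.6164) (56, 50.3181) (56, 51.8038)]  |A|=1654.0381
4. ⊥bis P3·P2 via (38.4,42.905): [(54.263, 52.4055) (0, 71.2036) (0, 19.9069)]  |A|=1391.7551
5. ⊥bis P3·P4 via (23.94,58.805): [(4.0674, 22.343) (54.263, 52.4055) (25.822, 62.2582)]  |A|=674.7843
6. ⊥bis P3·P5 via (38.49,35.77): [(4.3243, 22.8143) (5.7695, 23.3623) (54.263, 52.4055) (25.822, 62.2582)]  |A|=674.5141
7. canonical 4-gon: [(4.3243, 22.8143) (5.7695, 23.3623) (54.263, 52.4055) (25.822, 62.2582)]
8. shoelace: 674.5141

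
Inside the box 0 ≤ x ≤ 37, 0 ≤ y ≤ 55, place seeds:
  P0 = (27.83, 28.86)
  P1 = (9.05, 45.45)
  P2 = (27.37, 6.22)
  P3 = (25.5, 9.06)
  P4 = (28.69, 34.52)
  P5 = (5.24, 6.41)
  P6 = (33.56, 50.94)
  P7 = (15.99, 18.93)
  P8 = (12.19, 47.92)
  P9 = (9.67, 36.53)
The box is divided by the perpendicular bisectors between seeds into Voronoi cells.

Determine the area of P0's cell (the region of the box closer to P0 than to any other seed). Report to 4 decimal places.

Area of P0's cell: 211.4077

1. box [0,37]×[0,55]: [(0, 0) (37, 0) (37, 55) (0, 55)]
2. ⊥bis P0·P1 via (18.44,37.155): [(0, 16.2808) (0, 0) (37, 0) (37, 55) (34.204, 55)]  |A|=1372.8234
3. ⊥bis P0·P2 via (27.6,17.54): [(1.5794, 18.0687) (37, 17.349) (37, 55) (34.204, 55)]  |A|=718.4395
4. ⊥bis P0·P3 via (26.665,18.96): [(4.6548, 21.5501) (37, 17.7438) (37, 55) (34.204, 55)]  |A|=649.2913
5. ⊥bis P0·P4 via (28.26,31.69): [(15.3457, 33.6522) (4.6548, 21.5501) (37, 17.7438) (37, 30.362)]  |A|=352.6885
6. ⊥bis P0·P5 via (16.535,17.635): [(15.3457, 33.6522) (8.4145, 25.8061) (13.7023, 20.4854) (37, 17.7438) (37, 30.362)]  |A|=331.4341
7. ⊥bis P0·P6 via (30.695,39.9): [(15.3457, 33.6522) (8.4145, 25.8061) (13.7023, 20.4854) (37, 17.7438) (37, 30.362)]  |A|=331.4341
8. ⊥bis P0·P7 via (21.91,23.895): [(15.3457, 33.6522) (14.5152, 32.7121) (25.9814, 19.0404) (37, 17.7438) (37, 30.362)]  |A|=221.2912
9. ⊥bis P0·P8 via (20.01,38.39): [(15.3457, 33.6522) (14.5152, 32.7121) (25.9814, 19.0404) (37, 17.7438) (37, 30.362)]  |A|=221.2912
10. ⊥bis P0·P9 via (18.75,32.695): [(18.9246, 33.1084) (17.3365, 29.3482) (25.9814, 19.0404) (37, 17.7438) (37, 30.362)]  |A|=211.4077
11. canonical 5-gon: [(18.9246, 33.1084) (17.3365, 29.3482) (25.9814, 19.0404) (37, 17.7438) (37, 30.362)]
12. shoelace: 211.4077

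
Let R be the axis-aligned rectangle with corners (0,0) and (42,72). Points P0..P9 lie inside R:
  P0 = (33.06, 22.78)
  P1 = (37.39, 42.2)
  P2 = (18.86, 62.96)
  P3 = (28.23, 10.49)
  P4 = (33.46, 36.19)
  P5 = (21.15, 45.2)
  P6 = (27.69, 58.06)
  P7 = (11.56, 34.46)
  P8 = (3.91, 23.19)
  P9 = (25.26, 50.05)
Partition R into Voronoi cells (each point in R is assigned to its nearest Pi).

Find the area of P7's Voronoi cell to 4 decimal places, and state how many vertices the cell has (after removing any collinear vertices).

Area of P7's cell: 382.1194 (6 vertices)

1. box [0,42]×[0,72]: [(0, 0) (42, 0) (42, 72) (0, 72)]
2. ⊥bis P7·P0 via (22.31,28.62): [(0, 0) (6.762, 0) (42, 64.8644) (42, 72) (0, 72)]  |A|=1881.1541
3. ⊥bis P7·P1 via (24.475,38.33): [(0, 0) (6.762, 0) (25.5806, 34.6404) (14.3857, 72) (0, 72)]  |A|=1306.7439
4. ⊥bis P7·P2 via (15.21,48.71): [(0, 52.6059) (0, 0) (6.762, 0) (25.5806, 34.6404) (21.8763, 47.0025)]  |A|=914.8049
5. ⊥bis P7·P3 via (19.895,22.475): [(0, 52.6059) (0, 8.639) (18.411, 21.443) (25.5806, 34.6404) (21.8763, 47.0025)]  |A|=762.7798
6. ⊥bis P7·P4 via (22.51,35.325): [(21.5816, 47.078) (0, 52.6059) (0, 8.639) (18.411, 21.443) (22.947, 29.7926)]  |A|=735.0272
7. ⊥bis P7·P5 via (16.355,39.83): [(22.5942, 34.2589) (2.8705, 51.8706) (0, 52.6059) (0, 8.639) (18.411, 21.443) (22.947, 29.7926)]  |A|=617.5238
8. ⊥bis P7·P6 via (19.625,46.26): [(22.5942, 34.2589) (2.8705, 51.8706) (0, 52.6059) (0, 8.639) (18.411, 21.443) (22.947, 29.7926)]  |A|=617.5238
9. ⊥bis P7·P8 via (7.735,28.825): [(22.5942, 34.2589) (2.8705, 51.8706) (0, 52.6059) (0, 34.0755) (18.4647, 21.5418) (22.947, 29.7926)]  |A|=382.1194
10. ⊥bis P7·P9 via (18.41,42.255): [(22.5942, 34.2589) (2.8705, 51.8706) (0, 52.6059) (0, 34.0755) (18.4647, 21.5418) (22.947, 29.7926)]  |A|=382.1194
11. canonical 6-gon: [(22.5942, 34.2589) (2.8705, 51.8706) (0, 52.6059) (0, 34.0755) (18.4647, 21.5418) (22.947, 29.7926)]
12. shoelace: 382.1194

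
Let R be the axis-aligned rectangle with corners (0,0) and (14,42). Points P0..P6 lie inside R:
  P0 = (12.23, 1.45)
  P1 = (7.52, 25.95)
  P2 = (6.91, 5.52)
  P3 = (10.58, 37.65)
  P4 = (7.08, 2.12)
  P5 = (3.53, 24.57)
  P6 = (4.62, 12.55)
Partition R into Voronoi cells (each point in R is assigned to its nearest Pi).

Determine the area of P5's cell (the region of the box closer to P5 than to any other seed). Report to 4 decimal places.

Area of P5's cell: 80.5438

1. box [0,14]×[0,42]: [(0, 0) (14, 0) (14, 42) (0, 42)]
2. ⊥bis P5·P0 via (7.88,13.01): [(0, 10.0448) (14, 15.3129) (14, 42) (0, 42)]  |A|=410.496
3. ⊥bis P5·P1 via (5.525,25.26): [(0, 41.2345) (0, 10.0448) (9.5451, 13.6366)]  |A|=148.8548
4. ⊥bis P5·P2 via (5.22,15.045): [(8.8361, 15.6866) (0, 41.2345) (0, 14.1188)]  |A|=119.7982
5. ⊥bis P5·P3 via (7.055,31.11): [(8.8361, 15.6866) (2.6875, 33.464) (0, 34.9126) (0, 14.1188)]  |A|=111.3032
6. ⊥bis P5·P4 via (5.305,13.345): [(8.8361, 15.6866) (2.6875, 33.464) (0, 34.9126) (0, 14.1188)]  |A|=111.3032
7. ⊥bis P5·P6 via (4.075,18.56): [(7.7277, 18.8912) (2.6875, 33.464) (0, 34.9126) (0, 18.1905)]  |A|=80.5438
8. canonical 4-gon: [(7.7277, 18.8912) (2.6875, 33.464) (0, 34.9126) (0, 18.1905)]
9. shoelace: 80.5438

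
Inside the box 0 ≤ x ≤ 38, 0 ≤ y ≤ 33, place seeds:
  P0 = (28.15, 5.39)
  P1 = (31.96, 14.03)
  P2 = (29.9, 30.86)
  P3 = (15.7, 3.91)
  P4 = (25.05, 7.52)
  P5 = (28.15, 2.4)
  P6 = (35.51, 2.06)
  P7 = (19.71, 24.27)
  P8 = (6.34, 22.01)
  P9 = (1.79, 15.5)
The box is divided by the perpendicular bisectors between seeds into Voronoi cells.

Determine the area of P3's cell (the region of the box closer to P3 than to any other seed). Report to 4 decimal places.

Area of P3's cell: 187.9102

1. box [0,38]×[0,33]: [(0, 0) (38, 0) (38, 33) (0, 33)]
2. ⊥bis P3·P0 via (21.925,4.65): [(0, 0) (22.4778, 0) (18.5549, 33) (0, 33)]  |A|=677.0387
3. ⊥bis P3·P1 via (23.83,8.97): [(0, 0) (22.4778, 0) (20.8405, 13.7734) (8.8741, 33) (0, 33)]  |A|=583.9739
4. ⊥bis P3·P2 via (22.8,17.385): [(0, 29.3984) (0, 0) (22.4778, 0) (20.8405, 13.7734) (16.5396, 20.6836)]  |A|=499.5408
5. ⊥bis P3·P4 via (20.375,5.715): [(14.0992, 21.9695) (0, 29.3984) (0, 0) (22.4778, 0) (22.4316, 0.3883)]  |A|=455.2788
6. ⊥bis P3·P5 via (21.925,3.155): [(21.7908, 2.0482) (14.0992, 21.9695) (0, 29.3984) (0, 0) (21.5423, 0)]  |A|=454.2348
7. ⊥bis P3·P6 via (25.605,2.985): [(21.7908, 2.0482) (14.0992, 21.9695) (0, 29.3984) (0, 0) (21.5423, 0)]  |A|=454.2348
8. ⊥bis P3·P7 via (17.705,14.09): [(21.7908, 2.0482) (17.0951, 14.2101) (0, 17.5771) (0, 0) (21.5423, 0)]  |A|=309.6198
9. ⊥bis P3·P8 via (11.02,12.96): [(21.7908, 2.0482) (17.0951, 14.2101) (14.4463, 14.7318) (0, 7.2613) (0, 0) (21.5423, 0)]  |A|=235.1071
10. ⊥bis P3·P9 via (8.745,9.705): [(21.7908, 2.0482) (17.0951, 14.2101) (14.4463, 14.7318) (11.788, 13.3572) (0.6587, 0) (21.5423, 0)]  |A|=187.9102
11. canonical 6-gon: [(21.7908, 2.0482) (17.0951, 14.2101) (14.4463, 14.7318) (11.788, 13.3572) (0.6587, 0) (21.5423, 0)]
12. shoelace: 187.9102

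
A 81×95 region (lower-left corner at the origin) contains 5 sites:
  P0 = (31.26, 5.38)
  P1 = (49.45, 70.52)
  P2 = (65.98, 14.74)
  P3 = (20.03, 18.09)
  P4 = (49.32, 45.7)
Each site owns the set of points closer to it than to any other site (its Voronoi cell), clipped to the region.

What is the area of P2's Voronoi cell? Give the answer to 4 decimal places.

1. box [0,81]×[0,95]: [(0, 0) (81, 0) (81, 95) (0, 95)]
2. ⊥bis P2·P0 via (48.62,10.06): [(51.332, 0) (81, 0) (81, 95) (25.7214, 95)]  |A|=4034.9608
3. ⊥bis P2·P1 via (57.715,42.63): [(41.162, 37.7246) (51.332, 0) (81, 0) (81, 49.5303)]  |A|=1546.2012
4. ⊥bis P2·P3 via (43.005,16.415): [(44.6336, 38.7534) (43.8356, 27.8074) (51.332, 0) (81, 0) (81, 49.5303)]  |A|=1527.6118
5. ⊥bis P2·P4 via (57.65,30.22): [(45.0177, 23.4224) (51.332, 0) (81, 0) (81, 42.785)]  |A|=1117.1979
6. canonical 4-gon: [(45.0177, 23.4224) (51.332, 0) (81, 0) (81, 42.785)]
7. shoelace: 1117.1979

Area of P2's cell: 1117.1979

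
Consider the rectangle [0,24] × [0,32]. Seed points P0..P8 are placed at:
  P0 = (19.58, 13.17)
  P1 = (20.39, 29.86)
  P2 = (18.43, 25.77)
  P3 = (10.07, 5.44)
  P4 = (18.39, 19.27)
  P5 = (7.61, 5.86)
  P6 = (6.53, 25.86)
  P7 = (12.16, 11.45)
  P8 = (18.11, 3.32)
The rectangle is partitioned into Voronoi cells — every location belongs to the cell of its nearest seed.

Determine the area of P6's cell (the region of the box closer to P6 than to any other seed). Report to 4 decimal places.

1. box [0,24]×[0,32]: [(0, 0) (24, 0) (24, 32) (0, 32)]
2. ⊥bis P6·P0 via (13.055,19.515): [(0, 6.0896) (24, 30.7705) (24, 32) (0, 32)]  |A|=325.6783
3. ⊥bis P6·P1 via (13.46,27.86): [(0, 6.0896) (15.2245, 21.746) (12.2652, 32) (0, 32)]  |A|=260.1194
4. ⊥bis P6·P2 via (12.48,25.815): [(0, 6.0896) (12.4275, 18.8697) (12.5201, 31.1168) (12.2652, 32) (0, 32)]  |A|=243.1249
5. ⊥bis P6·P3 via (8.3,15.65): [(0, 14.2111) (9.4987, 15.8578) (12.4275, 18.8697) (12.5201, 31.1168) (12.2652, 32) (0, 32)]  |A|=204.5533
6. ⊥bis P6·P4 via (12.46,22.565): [(0, 14.2111) (8.6515, 15.7109) (12.4554, 22.5566) (12.5201, 31.1168) (12.2652, 32) (0, 32)]  |A|=196.5758
7. ⊥bis P6·P5 via (7.07,15.86): [(0, 15.4782) (8.7859, 15.9527) (12.4554, 22.5566) (12.5201, 31.1168) (12.2652, 32) (0, 32)]  |A|=190.0646
8. ⊥bis P6·P7 via (9.345,18.655): [(0, 15.4782) (1.4087, 15.5543) (10.5487, 19.1253) (12.4554, 22.5566) (12.5201, 31.1168) (12.2652, 32) (0, 32)]  |A|=178.7132
9. ⊥bis P6·P8 via (12.32,14.59): [(0, 15.4782) (1.4087, 15.5543) (10.5487, 19.1253) (12.4554, 22.5566) (12.5201, 31.1168) (12.2652, 32) (0, 32)]  |A|=178.7132
10. canonical 7-gon: [(0, 15.4782) (1.4087, 15.5543) (10.5487, 19.1253) (12.4554, 22.5566) (12.5201, 31.1168) (12.2652, 32) (0, 32)]
11. shoelace: 178.7132

Area of P6's cell: 178.7132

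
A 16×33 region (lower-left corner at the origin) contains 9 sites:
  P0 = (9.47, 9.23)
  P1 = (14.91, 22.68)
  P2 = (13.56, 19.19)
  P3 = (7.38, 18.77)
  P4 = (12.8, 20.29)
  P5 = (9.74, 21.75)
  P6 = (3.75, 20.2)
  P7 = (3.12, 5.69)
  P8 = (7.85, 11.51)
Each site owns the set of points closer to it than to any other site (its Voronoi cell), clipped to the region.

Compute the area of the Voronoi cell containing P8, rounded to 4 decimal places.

Area of P8's cell: 50.4040

1. box [0,16]×[0,33]: [(0, 0) (16, 0) (16, 33) (0, 33)]
2. ⊥bis P8·P0 via (8.66,10.37): [(0, 4.2168) (16, 15.5853) (16, 33) (0, 33)]  |A|=369.5832
3. ⊥bis P8·P1 via (11.38,17.095): [(0, 24.2877) (0, 4.2168) (14.9495, 14.8389)]  |A|=150.0252
4. ⊥bis P8·P2 via (10.705,15.35): [(0, 23.3091) (0, 4.2168) (13.1307, 13.5465)]  |A|=125.3469
5. ⊥bis P8·P3 via (7.615,15.14): [(10.7173, 15.3408) (0, 14.647) (0, 4.2168) (13.1307, 13.5465)]  |A|=78.9299
6. ⊥bis P8·P4 via (10.325,15.9): [(10.7173, 15.3408) (0, 14.647) (0, 4.2168) (13.1307, 13.5465)]  |A|=78.9299
7. ⊥bis P8·P5 via (8.795,16.63): [(10.7173, 15.3408) (0, 14.647) (0, 4.2168) (13.1307, 13.5465)]  |A|=78.9299
8. ⊥bis P8·P6 via (5.8,15.855): [(10.7173, 15.3408) (3.7549, 14.8901) (0, 13.1185) (0, 4.2168) (13.1307, 13.5465)]  |A|=76.0603
9. ⊥bis P8·P7 via (5.485,8.6): [(10.7173, 15.3408) (3.7549, 14.8901) (0, 13.1185) (0, 13.0577) (5.804, 8.3407) (13.1307, 13.5465)]  |A|=50.404
10. canonical 6-gon: [(10.7173, 15.3408) (3.7549, 14.8901) (0, 13.1185) (0, 13.0577) (5.804, 8.3407) (13.1307, 13.5465)]
11. shoelace: 50.404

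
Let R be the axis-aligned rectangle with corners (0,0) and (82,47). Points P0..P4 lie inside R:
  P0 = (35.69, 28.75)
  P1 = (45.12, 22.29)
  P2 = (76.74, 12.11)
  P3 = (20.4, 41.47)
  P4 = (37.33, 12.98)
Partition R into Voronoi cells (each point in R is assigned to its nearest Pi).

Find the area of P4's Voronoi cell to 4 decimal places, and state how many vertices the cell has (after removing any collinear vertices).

Area of P4's cell: 907.9469 (6 vertices)

1. box [0,82]×[0,47]: [(0, 0) (82, 0) (82, 47) (0, 47)]
2. ⊥bis P4·P0 via (36.51,20.865): [(0, 17.0681) (0, 0) (82, 0) (82, 25.5957)]  |A|=1749.2189
3. ⊥bis P4·P1 via (41.225,17.635): [(37.2703, 20.9441) (0, 17.0681) (0, 0) (62.301, 0)]  |A|=970.485
4. ⊥bis P4·P2 via (57.035,12.545): [(56.8586, 4.5538) (37.2703, 20.9441) (0, 17.0681) (0, 0) (56.7581, 0)]  |A|=957.8642
5. ⊥bis P4·P3 via (28.865,27.225): [(56.8586, 4.5538) (37.2703, 20.9441) (14.2703, 18.5522) (0, 10.0722) (0, 0) (56.7581, 0)]  |A|=907.9469
6. canonical 6-gon: [(56.8586, 4.5538) (37.2703, 20.9441) (14.2703, 18.5522) (0, 10.0722) (0, 0) (56.7581, 0)]
7. shoelace: 907.9469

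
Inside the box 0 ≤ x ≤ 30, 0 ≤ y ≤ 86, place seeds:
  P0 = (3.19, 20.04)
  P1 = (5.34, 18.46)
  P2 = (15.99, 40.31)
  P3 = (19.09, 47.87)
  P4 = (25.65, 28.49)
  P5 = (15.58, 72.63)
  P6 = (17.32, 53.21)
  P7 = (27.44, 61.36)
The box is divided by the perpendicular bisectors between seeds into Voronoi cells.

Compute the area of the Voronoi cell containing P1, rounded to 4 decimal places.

1. box [0,30]×[0,86]: [(0, 0) (30, 0) (30, 86) (0, 86)]
2. ⊥bis P1·P0 via (4.265,19.25): [(0, 13.4464) (0, 0) (30, 0) (30, 54.2691)]  |A|=1015.7326
3. ⊥bis P1·P2 via (10.665,29.385): [(11.4366, 29.0089) (0, 13.4464) (0, 0) (30, 0) (30, 19.9608)]  |A|=697.2941
4. ⊥bis P1·P3 via (12.215,33.165): [(11.4366, 29.0089) (0, 13.4464) (0, 0) (30, 0) (30, 19.9608)]  |A|=697.2941
5. ⊥bis P1·P4 via (15.495,23.475): [(13.1823, 28.158) (11.4366, 29.0089) (0, 13.4464) (0, 0) (27.088, 0)]  |A|=488.4486
6. ⊥bis P1·P5 via (10.46,45.545): [(13.1823, 28.158) (11.4366, 29.0089) (0, 13.4464) (0, 0) (27.088, 0)]  |A|=488.4486
7. ⊥bis P1·P6 via (11.33,35.835): [(13.1823, 28.158) (11.4366, 29.0089) (0, 13.4464) (0, 0) (27.088, 0)]  |A|=488.4486
8. ⊥bis P1·P7 via (16.39,39.91): [(13.1823, 28.158) (11.4366, 29.0089) (0, 13.4464) (0, 0) (27.088, 0)]  |A|=488.4486
9. canonical 5-gon: [(13.1823, 28.158) (11.4366, 29.0089) (0, 13.4464) (0, 0) (27.088, 0)]
10. shoelace: 488.4486

Area of P1's cell: 488.4486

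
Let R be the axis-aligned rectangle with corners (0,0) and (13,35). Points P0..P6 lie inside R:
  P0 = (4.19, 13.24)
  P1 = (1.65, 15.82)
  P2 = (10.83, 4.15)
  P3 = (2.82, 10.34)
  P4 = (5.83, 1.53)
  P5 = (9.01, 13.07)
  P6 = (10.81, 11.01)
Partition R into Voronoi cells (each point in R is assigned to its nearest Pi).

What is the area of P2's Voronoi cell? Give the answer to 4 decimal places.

Area of P2's cell: 38.5679

1. box [0,13]×[0,35]: [(0, 0) (13, 0) (13, 35) (0, 35)]
2. ⊥bis P2·P0 via (7.51,8.695): [(0, 3.2091) (0, 0) (13, 0) (13, 12.7053)]  |A|=103.4439
3. ⊥bis P2·P1 via (6.24,9.985): [(0, 3.2091) (0, 0) (13, 0) (13, 12.7053)]  |A|=103.4439
4. ⊥bis P2·P3 via (6.825,7.245): [(8.5101, 9.4255) (1.2262, 0) (13, 0) (13, 12.7053)]  |A|=84.0101
5. ⊥bis P2·P4 via (8.33,2.84): [(8.5101, 9.4255) (6.3463, 6.6256) (9.8182, 0) (13, 0) (13, 12.7053)]  |A|=55.5466
6. ⊥bis P2·P5 via (9.92,8.61): [(7.498, 8.1158) (6.3463, 6.6256) (9.8182, 0) (13, 0) (13, 9.2384)]  |A|=44.7287
7. ⊥bis P2·P6 via (10.82,7.58): [(7.0754, 7.5691) (6.3463, 6.6256) (9.8182, 0) (13, 0) (13, 7.5864)]  |A|=38.5679
8. canonical 5-gon: [(7.0754, 7.5691) (6.3463, 6.6256) (9.8182, 0) (13, 0) (13, 7.5864)]
9. shoelace: 38.5679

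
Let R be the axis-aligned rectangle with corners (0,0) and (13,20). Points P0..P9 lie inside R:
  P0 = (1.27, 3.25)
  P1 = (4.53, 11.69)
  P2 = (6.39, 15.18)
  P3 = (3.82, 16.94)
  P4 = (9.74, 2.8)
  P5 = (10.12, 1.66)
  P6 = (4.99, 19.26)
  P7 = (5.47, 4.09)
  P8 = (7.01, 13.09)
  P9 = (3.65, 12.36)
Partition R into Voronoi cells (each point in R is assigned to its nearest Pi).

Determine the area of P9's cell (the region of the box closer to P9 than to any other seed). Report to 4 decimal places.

Area of P9's cell: 22.4793

1. box [0,13]×[0,20]: [(0, 0) (13, 0) (13, 20) (0, 20)]
2. ⊥bis P9·P0 via (2.46,7.805): [(0, 8.4477) (13, 5.0514) (13, 20) (0, 20)]  |A|=172.2559
3. ⊥bis P9·P1 via (4.09,12.025): [(0, 8.4477) (1.1397, 8.1499) (10.1619, 20) (0, 20)]  |A|=66.7923
4. ⊥bis P9·P2 via (5.02,13.77): [(0, 18.6476) (0, 8.4477) (1.1397, 8.1499) (5.2491, 13.5474)]  |A|=30.4576
5. ⊥bis P9·P3 via (3.735,14.65): [(4.1294, 14.6354) (0, 14.7886) (0, 8.4477) (1.1397, 8.1499) (5.2491, 13.5474)]  |A|=22.4901
6. ⊥bis P9·P4 via (6.695,7.58): [(4.1294, 14.6354) (0, 14.7886) (0, 8.4477) (1.1397, 8.1499) (5.2491, 13.5474)]  |A|=22.4901
7. ⊥bis P9·P5 via (6.885,7.01): [(4.1294, 14.6354) (0, 14.7886) (0, 8.4477) (1.1397, 8.1499) (5.2491, 13.5474)]  |A|=22.4901
8. ⊥bis P9·P6 via (4.32,15.81): [(4.1294, 14.6354) (0, 14.7886) (0, 8.4477) (1.1397, 8.1499) (5.2491, 13.5474)]  |A|=22.4901
9. ⊥bis P9·P7 via (4.56,8.225): [(4.1294, 14.6354) (0, 14.7886) (0, 8.4477) (1.1397, 8.1499) (5.2491, 13.5474)]  |A|=22.4901
10. ⊥bis P9·P8 via (5.33,12.725): [(5.1252, 13.6678) (4.1294, 14.6354) (0, 14.7886) (0, 8.4477) (1.1397, 8.1499) (5.173, 13.4475)]  |A|=22.4793
11. canonical 6-gon: [(5.1252, 13.6678) (4.1294, 14.6354) (0, 14.7886) (0, 8.4477) (1.1397, 8.1499) (5.173, 13.4475)]
12. shoelace: 22.4793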